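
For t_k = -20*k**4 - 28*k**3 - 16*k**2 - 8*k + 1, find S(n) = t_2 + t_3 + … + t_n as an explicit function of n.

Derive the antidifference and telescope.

S(n) = -4*n**5 - 17*n**4 - 26*n**3 - 19*n**2 - 5*n + 71

Compute t_(k+1)/t_k: get (20*k**4 + 108*k**3 + 220*k**2 + 204*k + 71)/(20*k**4 + 28*k**3 + 16*k**2 + 8*k - 1).
Gosper form: A/B · C(k+1)/C(k) with A=1, B=1, C=k**4 + 7*k**3/5 + 4*k**2/5 + 2*k/5 - 1/20.
Solve (1)·f(k+1) − (1)·f(k) = k**4 + 7*k**3/5 + 4*k**2/5 + 2*k/5 - 1/20.
From deg A=0, deg B=0, deg C=4: d=5.
Solve for f: f(k) = k*(4*k**4 - 3*k**3 - 2*k**2 + 3*k - 3)/20 (degree 5 ≤ 5).
Get s_k = R·t_k = k*(-4*k**4 + 3*k**3 + 2*k**2 - 3*k + 3) with R(k) = B(k−1)f(k)/C(k) = k*(4*k**4 - 3*k**3 - 2*k**2 + 3*k - 3)/(20*k**4 + 28*k**3 + 16*k**2 + 8*k - 1).
Verify: -20*k**4 - 28*k**3 - 16*k**2 - 8*k + 1 matches t_k.
Evaluate: s_(n+1) = -4*n**5 - 17*n**4 - 26*n**3 - 19*n**2 - 5*n + 1; subtract s_(2) = -70 ⇒ S(n) = -4*n**5 - 17*n**4 - 26*n**3 - 19*n**2 - 5*n + 71.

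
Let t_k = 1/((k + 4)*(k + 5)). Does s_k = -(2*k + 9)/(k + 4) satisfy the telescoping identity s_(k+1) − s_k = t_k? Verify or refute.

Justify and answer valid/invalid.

Valid — Δs_k = t_k.

s_(k+1) = (-2*k - 11)/(k + 5)
s_(k+1) − s_k = 1/(k**2 + 9*k + 20)
(s_(k+1) − s_k) − t_k = 0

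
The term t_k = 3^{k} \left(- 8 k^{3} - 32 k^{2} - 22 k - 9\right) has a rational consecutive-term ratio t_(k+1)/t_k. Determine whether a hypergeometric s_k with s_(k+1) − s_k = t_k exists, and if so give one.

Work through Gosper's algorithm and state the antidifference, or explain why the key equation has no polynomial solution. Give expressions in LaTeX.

s_k = 3^{k} \left(- 4 k^{3} + 2 k^{2} + k - 3\right)

Compute t_(k+1)/t_k: get 3*(8*k**3 + 56*k**2 + 110*k + 71)/(8*k**3 + 32*k**2 + 22*k + 9).
A = 3, B = 1, C = k**3 + 4*k**2 + 11*k/4 + 9/8.
f must satisfy (3)·f(k+1) − (1)·f(k) = k**3 + 4*k**2 + 11*k/4 + 9/8.
From deg A=0, deg B=0, deg C=3: d=3.
A polynomial solution: f(k) = (4*k**3 - 2*k**2 - k + 3)/8.
Certificate R = B(k−1)f/C = (4*k**3 - 2*k**2 - k + 3)/(8*k**3 + 32*k**2 + 22*k + 9) gives s_k = 3**k*(-4*k**3 + 2*k**2 + k - 3).
Verify: 3**k*(-8*k**3 - 32*k**2 - 22*k - 9) matches t_k.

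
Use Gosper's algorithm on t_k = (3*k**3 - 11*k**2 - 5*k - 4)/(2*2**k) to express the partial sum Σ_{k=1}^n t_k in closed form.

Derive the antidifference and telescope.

S(n) = 2**(-n - 1)*(-2**(n + 1) - 3*n**3 - 7*n**2 - 5*n + 2)

t_(k+1)/t_k = (3*k**3 - 2*k**2 - 18*k - 17)/(2*(3*k**3 - 11*k**2 - 5*k - 4)).
Take A(k)=1/2, B(k)=1, C(k)=k**3 - 11*k**2/3 - 5*k/3 - 4/3.
Need (1/2)·f(k+1) − (1)·f(k) = k**3 - 11*k**2/3 - 5*k/3 - 4/3.
d = 3 from the (0,0,3) case.
Solve for f: f(k) = -2*(3*k**3 - 2*k**2 - 3)/3 (degree 3 ≤ 3).
R(k) = B(k−1)·f(k)/C(k) = -2*(3*k**3 - 2*k**2 - 3)/(3*k**3 - 11*k**2 - 5*k - 4); s_k = R·t_k = (-3*k**3 + 2*k**2 + 3)/2**k.
s_(k+1) − s_k = (3*k**3 - 11*k**2 - 5*k - 4)/(2*2**k) = t_k.
Telescope: S(n) = s_(n+1) − s_(1) = 2**(-n - 1)*(-3*n**3 - 7*n**2 - 5*n + 2) − (1) = 2**(-n - 1)*(-2**(n + 1) - 3*n**3 - 7*n**2 - 5*n + 2).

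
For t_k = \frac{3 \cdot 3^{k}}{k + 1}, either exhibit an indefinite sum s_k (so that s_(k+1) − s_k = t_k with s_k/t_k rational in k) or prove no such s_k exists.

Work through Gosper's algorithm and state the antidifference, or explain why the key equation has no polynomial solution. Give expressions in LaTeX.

no hypergeometric antidifference exists

r(k) = 3*(k + 1)/(k + 2) after simplifying.
So A=3*k + 3 and B=k + 2, with C=1.
Set up (3*k + 3)·f(k+1) − (k + 1)·f(k) − (1) = 0.
deg f ≤ -1 (via 1,1,0).
Negative degree bound (-1): no f exists, t_k not Gosper-summable.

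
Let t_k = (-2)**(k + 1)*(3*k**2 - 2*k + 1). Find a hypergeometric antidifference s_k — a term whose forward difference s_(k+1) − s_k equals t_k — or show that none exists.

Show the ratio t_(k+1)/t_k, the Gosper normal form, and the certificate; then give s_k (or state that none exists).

s_k = (-2)**(k + 1)*(-k**2 + 2*k - 1)

The ratio is 2*(2*k - 3*(k + 1)**2 + 1)/(3*k**2 - 2*k + 1).
Gosper form: A/B · C(k+1)/C(k) with A=-2, B=1, C=k**2 - 2*k/3 + 1/3.
Set up (-2)·f(k+1) − (1)·f(k) − (k**2 - 2*k/3 + 1/3) = 0.
d = 2 from the (0,0,2) case.
Solve for f: f(k) = -(k - 1)**2/3 (degree 2 ≤ 2).
R(k) = B(k−1)·f(k)/C(k) = -(k - 1)**2/(3*k**2 - 2*k + 1); s_k = R·t_k = (-2)**(k + 1)*(-k**2 + 2*k - 1).
Check: Δs_k = (-2)**(k + 1)*(3*k**2 - 2*k + 1). ✓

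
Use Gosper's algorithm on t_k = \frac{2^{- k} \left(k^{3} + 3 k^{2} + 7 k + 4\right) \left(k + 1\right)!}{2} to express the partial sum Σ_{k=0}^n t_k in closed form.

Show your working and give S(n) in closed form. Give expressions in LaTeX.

Compute t_(k+1)/t_k: get (k**4 + 8*k**3 + 28*k**2 + 47*k + 30)/(2*(k**3 + 3*k**2 + 7*k + 4)).
Normal form (A,B,C) = (k/2 + 1, 1, k**3 + 3*k**2 + 7*k + 4).
Need (k/2 + 1)·f(k+1) − (1)·f(k) = k**3 + 3*k**2 + 7*k + 4.
Degrees (1,0,3) ⇒ d ≤ 2.
Coefficient equations give f(k) = 2*(k**2 + k + 1).
Get s_k = R·t_k = (k**2 + k + 1)*factorial(k + 1)/2**k with R(k) = B(k−1)f(k)/C(k) = 2*(k**2 + k + 1)/(k**3 + 3*k**2 + 7*k + 4).
Δs = (k**3 + 3*k**2 + 7*k + 4)*factorial(k + 1)/(2*2**k), as required.
s_(n+1) = 2**(-n - 1)*(n**2 + 3*n + 3)*factorial(n + 2) and s_(0) = 1, so S(n) = 2**(-n - 1)*(-2**(n + 1) + n**4*factorial(n) + 6*n**3*factorial(n) + 14*n**2*factorial(n) + 15*n*factorial(n) + 6*factorial(n)).

S(n) = 2^{- n - 1} \left(- 2^{n + 1} + n^{4} n! + 6 n^{3} n! + 14 n^{2} n! + 15 n n! + 6 n!\right)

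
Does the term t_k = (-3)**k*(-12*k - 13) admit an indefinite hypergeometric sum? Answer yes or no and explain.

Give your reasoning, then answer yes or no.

t_(k+1)/t_k = 3*(-12*k - 25)/(12*k + 13).
Factor: A=-3; B=1; C=k + 13/12.
f must satisfy (-3)·f(k+1) − (1)·f(k) = k + 13/12.
Degrees (0,0,1) ⇒ d ≤ 1.
Solve for f: f(k) = -(3*k + 1)/12 (degree 1 ≤ 1).
Then R = B(k−1)f/C = -(3*k + 1)/(12*k + 13), so s_k = R(k)·t_k = (-3)**k*(3*k + 1).
Check: Δs_k = (-3)**k*(-12*k - 13). ✓

Yes. s_k = (-3)**k*(3*k + 1).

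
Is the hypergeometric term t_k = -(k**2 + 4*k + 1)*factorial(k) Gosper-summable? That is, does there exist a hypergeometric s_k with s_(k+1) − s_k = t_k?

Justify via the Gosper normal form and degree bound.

Ratio r(k) = (k + 1)*(4*k + (k + 1)**2 + 5)/(k**2 + 4*k + 1).
Normal form (A,B,C) = (k + 1, 1, k**2 + 4*k + 1).
Solve (k + 1)·f(k+1) − (1)·f(k) = k**2 + 4*k + 1.
Bound: deg f ≤ 1.
Match coefficients ⇒ f(k) = k + 3.
Certificate R = B(k−1)f/C = (k + 3)/(k**2 + 4*k + 1) gives s_k = -(k + 3)*factorial(k).
s_(k+1) − s_k = -(k**2 + 4*k + 1)*factorial(k) = t_k.

Yes. s_k = -(k + 3)*factorial(k).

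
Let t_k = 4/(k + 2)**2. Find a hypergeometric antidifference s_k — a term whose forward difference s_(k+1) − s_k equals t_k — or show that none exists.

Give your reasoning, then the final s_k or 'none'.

The ratio is (k + 2)**2/(k + 3)**2.
Factor: A=k**2 + 4*k + 4; B=k**2 + 6*k + 9; C=1.
f must satisfy (k**2 + 4*k + 4)·f(k+1) − (k**2 + 4*k + 4)·f(k) = 1.
From deg A=2, deg B=2, deg C=0: d=0.
Put f(k) = c0: A·f(k+1) − B(k−1)·f(k) − C = -1; need -1 = 0 — inconsistent ⇒ no f, not summable.

none (Gosper's algorithm certifies no s_k)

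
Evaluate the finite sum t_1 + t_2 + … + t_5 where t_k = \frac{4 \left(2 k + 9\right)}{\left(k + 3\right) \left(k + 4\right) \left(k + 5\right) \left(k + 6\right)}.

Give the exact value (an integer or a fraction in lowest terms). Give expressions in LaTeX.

Ratio r(k) = (k + 3)*(2*k + 11)/((k + 7)*(2*k + 9)).
Take A(k)=k + 3, B(k)=k + 7, C(k)=k + 9/2.
Solve (k + 3)·f(k+1) − (k + 6)·f(k) = k + 9/2.
deg f ≤ 3 (via 1,1,1).
A polynomial solution: f(k) = k*(k + 4)*(k + 8)/30.
R(k) = B(k−1)·f(k)/C(k) = k*(k + 4)*(k + 6)*(k + 8)/(15*(2*k + 9)); s_k = R·t_k = 4*k*(k + 8)/(15*(k**2 + 8*k + 15)).
s_(k+1) − s_k = 4*(2*k + 9)/(k**4 + 18*k**3 + 119*k**2 + 342*k + 360) = t_k.
Telescoping: Σ = s_(6) − s_(1) = 112/495 − (1/10) = 25/198.

Σ = 25/198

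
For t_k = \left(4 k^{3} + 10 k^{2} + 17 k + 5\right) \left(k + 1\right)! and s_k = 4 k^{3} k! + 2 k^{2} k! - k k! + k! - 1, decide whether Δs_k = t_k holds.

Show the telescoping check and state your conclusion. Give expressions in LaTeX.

s_(k+1) = 4*k**4*factorial(k) + 18*k**3*factorial(k) + 29*k**2*factorial(k) + 21*k*factorial(k) + 6*factorial(k) - 1
s_(k+1) − s_k = (4*k**3 + 10*k**2 + 17*k + 5)*factorial(k + 1)
(s_(k+1) − s_k) − t_k = 0

Valid: the claim telescopes to t_k.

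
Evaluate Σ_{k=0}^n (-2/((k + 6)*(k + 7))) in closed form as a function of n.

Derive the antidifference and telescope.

S(n) = (-n - 1)/(3*(n + 7))

t_(k+1)/t_k = (k + 6)/(k + 8).
So A=k + 6 and B=k + 8, with C=1.
Solve (k + 6)·f(k+1) − (k + 7)·f(k) = 1.
deg f ≤ 1 (via 1,1,0).
Solving with deg f ≤ 1: f(k) = k/6.
Get s_k = R·t_k = -k/(3*k + 18) with R(k) = B(k−1)f(k)/C(k) = k*(k + 7)/6.
Verify: -2/(k**2 + 13*k + 42) matches t_k.
Σ_(k=0)^n t_k = s_(n+1) − s_(0) = ((-n - 1)/(3*(n + 7))) − (0), i.e. (-n - 1)/(3*(n + 7)).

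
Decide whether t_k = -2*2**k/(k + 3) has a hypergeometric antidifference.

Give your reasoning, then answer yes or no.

No; the degree bound rules out any f.

r(k) = 2*(k + 3)/(k + 4) after simplifying.
A = 2*k + 6, B = k + 4, C = 1.
Set up (2*k + 6)·f(k+1) − (k + 3)·f(k) − (1) = 0.
Degrees (1,1,0) ⇒ d ≤ -1.
Bound -1 < 0, so the key equation has no polynomial solution.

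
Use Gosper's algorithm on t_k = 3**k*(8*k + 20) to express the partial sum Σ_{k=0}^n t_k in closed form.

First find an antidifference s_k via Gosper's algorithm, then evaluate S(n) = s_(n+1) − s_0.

S(n) = 12*3**n*n + 24*3**n - 4

r(k) = 3*(2*k + 7)/(2*k + 5) after simplifying.
Take A(k)=3, B(k)=1, C(k)=k + 5/2.
Solve (3)·f(k+1) − (1)·f(k) = k + 5/2.
d = 1 from the (0,0,1) case.
Coefficient equations give f(k) = (k + 1)/2.
Certificate R = B(k−1)f/C = (k + 1)/(2*k + 5) gives s_k = 4*3**k*(k + 1).
s_(k+1) − s_k = 3**k*(8*k + 20) = t_k.
Σ_(k=0)^n t_k = s_(n+1) − s_(0) = (12*3**n*(n + 2)) − (4), i.e. 12*3**n*n + 24*3**n - 4.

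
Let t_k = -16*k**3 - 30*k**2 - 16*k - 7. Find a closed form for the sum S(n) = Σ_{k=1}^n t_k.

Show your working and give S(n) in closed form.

S(n) = n*(-4*n**3 - 18*n**2 - 27*n - 20)

t_(k+1)/t_k = (16*k**3 + 78*k**2 + 124*k + 69)/(16*k**3 + 30*k**2 + 16*k + 7).
A = 1, B = 1, C = k**3 + 15*k**2/8 + k + 7/16.
f must satisfy (1)·f(k+1) − (1)·f(k) = k**3 + 15*k**2/8 + k + 7/16.
d = 4 from the (0,0,3) case.
Match coefficients ⇒ f(k) = k*(4*k**3 + 2*k**2 - 3*k + 4)/16.
Then R = B(k−1)f/C = k*(4*k**3 + 2*k**2 - 3*k + 4)/(16*k**3 + 30*k**2 + 16*k + 7), so s_k = R(k)·t_k = k*(-4*k**3 - 2*k**2 + 3*k - 4).
s_(k+1) − s_k = -16*k**3 - 30*k**2 - 16*k - 7 = t_k.
Σ_(k=1)^n t_k = s_(n+1) − s_(1) = (-4*n**4 - 18*n**3 - 27*n**2 - 20*n - 7) − (-7), i.e. n*(-4*n**3 - 18*n**2 - 27*n - 20).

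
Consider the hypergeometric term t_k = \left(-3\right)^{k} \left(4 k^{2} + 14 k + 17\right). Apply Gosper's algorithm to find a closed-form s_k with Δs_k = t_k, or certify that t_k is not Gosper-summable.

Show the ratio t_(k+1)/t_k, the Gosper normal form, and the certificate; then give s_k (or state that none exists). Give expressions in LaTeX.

The ratio is 3*(-4*k**2 - 22*k - 35)/(4*k**2 + 14*k + 17).
So A=-3 and B=1, with C=k**2 + 7*k/2 + 17/4.
Set up (-3)·f(k+1) − (1)·f(k) − (k**2 + 7*k/2 + 17/4) = 0.
d = 2 from the (0,0,2) case.
Solving with deg f ≤ 2: f(k) = -(k**2 + 2*k + 2)/4.
Get s_k = R·t_k = (-3)**k*(-k**2 - 2*k - 2) with R(k) = B(k−1)f(k)/C(k) = -(k**2 + 2*k + 2)/(4*k**2 + 14*k + 17).
Check: Δs_k = (-3)**k*(4*k**2 + 14*k + 17). ✓

s_k = \left(-3\right)^{k} \left(- k^{2} - 2 k - 2\right)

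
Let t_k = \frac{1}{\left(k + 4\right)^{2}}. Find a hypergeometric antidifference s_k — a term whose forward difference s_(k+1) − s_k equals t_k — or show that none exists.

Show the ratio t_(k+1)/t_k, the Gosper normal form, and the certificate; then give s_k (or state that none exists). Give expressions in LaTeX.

Compute t_(k+1)/t_k: get (k + 4)**2/(k + 5)**2.
Take A(k)=k**2 + 8*k + 16, B(k)=k**2 + 10*k + 25, C(k)=1.
Key eq: (k**2 + 8*k + 16)·f(k+1) = (k**2 + 8*k + 16)·f(k) + (1).
Bound: deg f ≤ 0.
Put f(k) = c0: A·f(k+1) − B(k−1)·f(k) − C = -1; need -1 = 0 — inconsistent ⇒ no f, not summable.

none — t_k is not Gosper-summable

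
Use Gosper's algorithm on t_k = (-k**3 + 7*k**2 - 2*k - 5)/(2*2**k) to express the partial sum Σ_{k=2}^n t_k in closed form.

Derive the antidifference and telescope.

S(n) = 2**(-n - 2)*(15*2**n + 2*n**3 - 2*n**2 - 16*n - 14)

The ratio is (k**3 - 4*k**2 - 9*k + 1)/(2*(k**3 - 7*k**2 + 2*k + 5)).
Factor: A=1/2; B=1; C=k**3 - 7*k**2 + 2*k + 5.
Set up (1/2)·f(k+1) − (1)·f(k) − (k**3 - 7*k**2 + 2*k + 5) = 0.
deg f ≤ 3 (via 0,0,3).
Solving with deg f ≤ 3: f(k) = -2*(k**3 - 4*k**2 - 3*k - 1).
R(k) = B(k−1)·f(k)/C(k) = -2*(k**3 - 4*k**2 - 3*k - 1)/(k**3 - 7*k**2 + 2*k + 5); s_k = R·t_k = (k**3 - 4*k**2 - 3*k - 1)/2**k.
Δs = (-k**3 + 7*k**2 - 2*k - 5)/(2*2**k), as required.
Telescope: S(n) = s_(n+1) − s_(2) = 2**(-n - 1)*(n**3 - n**2 - 8*n - 7) − (-15/4) = 2**(-n - 2)*(15*2**n + 2*n**3 - 2*n**2 - 16*n - 14).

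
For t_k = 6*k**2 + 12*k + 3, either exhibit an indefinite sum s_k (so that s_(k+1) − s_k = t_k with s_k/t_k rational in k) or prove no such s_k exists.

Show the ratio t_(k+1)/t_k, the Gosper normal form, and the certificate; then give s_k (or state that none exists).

t_(k+1)/t_k = (2*k**2 + 8*k + 7)/(2*k**2 + 4*k + 1).
Factor: A=1; B=1; C=k**2 + 2*k + 1/2.
Solve (1)·f(k+1) − (1)·f(k) = k**2 + 2*k + 1/2.
Degrees (0,0,2) ⇒ d ≤ 3.
Solving with deg f ≤ 3: f(k) = k*(k + 2)*(2*k - 1)/6.
R(k) = B(k−1)·f(k)/C(k) = k*(k + 2)*(2*k - 1)/(3*(2*k**2 + 4*k + 1)); s_k = R·t_k = k*(2*k**2 + 3*k - 2).
s_(k+1) − s_k = 6*k**2 + 12*k + 3 = t_k.

s_k = k*(2*k**2 + 3*k - 2)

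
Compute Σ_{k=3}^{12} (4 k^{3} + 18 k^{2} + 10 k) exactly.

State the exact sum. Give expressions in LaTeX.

Σ = 36660

Ratio r(k) = (2*k**3 + 15*k**2 + 29*k + 16)/(k*(2*k**2 + 9*k + 5)).
Gosper form: A/B · C(k+1)/C(k) with A=1, B=1, C=k**3 + 9*k**2/2 + 5*k/2.
Need (1)·f(k+1) − (1)·f(k) = k**3 + 9*k**2/2 + 5*k/2.
deg f ≤ 4 (via 0,0,3).
Solve for f: f(k) = k*(k - 1)*(k**2 + 5*k + 2)/4 (degree 4 ≤ 4).
Then R = B(k−1)f/C = (k - 1)*(k**2 + 5*k + 2)/(2*(2*k**2 + 9*k + 5)), so s_k = R(k)·t_k = k*(k**3 + 4*k**2 - 3*k - 2).
Check: Δs_k = 2*k*(2*k**2 + 9*k + 5). ✓
Evaluate s at k=13 and k=3: 36816 and 156; difference 36660.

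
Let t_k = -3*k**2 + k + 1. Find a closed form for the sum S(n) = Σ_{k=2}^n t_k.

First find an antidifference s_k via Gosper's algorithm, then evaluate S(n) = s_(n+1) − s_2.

Step 1: r(k) = (k - 3*(k + 1)**2 + 2)/(-3*k**2 + k + 1).
Take A(k)=1, B(k)=1, C(k)=k**2 - k/3 - 1/3.
f must satisfy (1)·f(k+1) − (1)·f(k) = k**2 - k/3 - 1/3.
deg f ≤ 3 (via 0,0,2).
Coefficient equations give f(k) = k**2*(k - 2)/3.
Then R = B(k−1)f/C = k**2*(k - 2)/(3*k**2 - k - 1), so s_k = R(k)·t_k = k**2*(2 - k).
Check: Δs_k = -3*k**2 + k + 1. ✓
Σ_(k=2)^n t_k = s_(n+1) − s_(2) = (-n**3 - n**2 + n + 1) − (0), i.e. -n**3 - n**2 + n + 1.

S(n) = -n**3 - n**2 + n + 1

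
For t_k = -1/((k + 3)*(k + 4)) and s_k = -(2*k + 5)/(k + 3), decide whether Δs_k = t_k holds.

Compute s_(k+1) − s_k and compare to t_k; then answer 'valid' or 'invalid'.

s_(k+1) = (-2*k - 7)/(k + 4)
s_(k+1) − s_k = -1/(k**2 + 7*k + 12)
(s_(k+1) − s_k) − t_k = 0

Valid: the claim telescopes to t_k.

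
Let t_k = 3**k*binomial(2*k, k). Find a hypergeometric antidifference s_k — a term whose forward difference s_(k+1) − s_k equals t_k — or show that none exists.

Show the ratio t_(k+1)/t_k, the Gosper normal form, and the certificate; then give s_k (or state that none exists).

none (Gosper's algorithm certifies no s_k)

t_(k+1)/t_k = 6*(2*k + 1)/(k + 1).
Take A(k)=12*k + 6, B(k)=k + 1, C(k)=1.
Need (12*k + 6)·f(k+1) − (k)·f(k) = 1.
Degrees (1,1,0) ⇒ d ≤ -1.
deg f ≤ -1 is impossible — no certificate.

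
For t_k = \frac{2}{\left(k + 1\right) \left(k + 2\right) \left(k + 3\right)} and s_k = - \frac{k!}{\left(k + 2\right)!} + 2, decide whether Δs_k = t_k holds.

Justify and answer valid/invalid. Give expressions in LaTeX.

Valid: the claim telescopes to t_k.

s_(k+1) = (2*k**2 + 10*k + 11)/((k + 2)*(k + 3))
s_(k+1) − s_k = 2/((k + 1)*(k + 2)*(k + 3))
(s_(k+1) − s_k) − t_k = 0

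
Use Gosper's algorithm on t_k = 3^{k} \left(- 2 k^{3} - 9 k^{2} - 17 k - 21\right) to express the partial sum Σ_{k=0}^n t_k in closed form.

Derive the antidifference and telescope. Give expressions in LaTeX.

r(k) = 3*(2*k**3 + 15*k**2 + 41*k + 49)/(2*k**3 + 9*k**2 + 17*k + 21) after simplifying.
Factor: A=3; B=1; C=k**3 + 9*k**2/2 + 17*k/2 + 21/2.
Need (3)·f(k+1) − (1)·f(k) = k**3 + 9*k**2/2 + 17*k/2 + 21/2.
Bound: deg f ≤ 3.
Solve for f: f(k) = (k**3 + 4*k + 3)/2 (degree 3 ≤ 3).
Get s_k = R·t_k = 3**k*(-k**3 - 4*k - 3) with R(k) = B(k−1)f(k)/C(k) = (k**3 + 4*k + 3)/(2*k**3 + 9*k**2 + 17*k + 21).
Verify: 3**k*(k**3 - 8*k - 3*(k + 1)**3 - 18) matches t_k.
Telescope: S(n) = s_(n+1) − s_(0) = 3**(n + 1)*(-n**3 - 3*n**2 - 7*n - 8) − (-3) = -3*3**n*n**3 - 9*3**n*n**2 - 21*3**n*n - 24*3**n + 3.

S(n) = - 3 \cdot 3^{n} n^{3} - 9 \cdot 3^{n} n^{2} - 21 \cdot 3^{n} n - 24 \cdot 3^{n} + 3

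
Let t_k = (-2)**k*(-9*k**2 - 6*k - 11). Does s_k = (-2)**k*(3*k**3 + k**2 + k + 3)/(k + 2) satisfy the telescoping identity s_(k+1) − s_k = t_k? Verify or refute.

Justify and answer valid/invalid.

Invalid: residual (-2)**k*(9*k**3 + 27*k**2 + 21*k + 25)/(k**2 + 5*k + 6) ≠ 0.

s_(k+1) = (-2)**(k + 1)*(k + 3*(k + 1)**3 + (k + 1)**2 + 4)/(k + 3)
s_(k+1) − s_k = (-2)**k*(-9*k**4 - 42*k**3 - 68*k**2 - 70*k - 41)/(k**2 + 5*k + 6)
(s_(k+1) − s_k) − t_k = (-2)**k*(9*k**3 + 27*k**2 + 21*k + 25)/(k**2 + 5*k + 6)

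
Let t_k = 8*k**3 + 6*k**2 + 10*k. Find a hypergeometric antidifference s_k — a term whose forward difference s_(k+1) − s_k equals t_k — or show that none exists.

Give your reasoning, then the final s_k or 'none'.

s_k = 2*k*(k**3 - k**2 + 2*k - 2)

The ratio is (4*k**3 + 15*k**2 + 23*k + 12)/(k*(4*k**2 + 3*k + 5)).
Factor: A=1; B=1; C=k**3 + 3*k**2/4 + 5*k/4.
Need (1)·f(k+1) − (1)·f(k) = k**3 + 3*k**2/4 + 5*k/4.
From deg A=0, deg B=0, deg C=3: d=4.
Match coefficients ⇒ f(k) = k*(k - 1)*(k**2 + 2)/4.
R(k) = B(k−1)·f(k)/C(k) = (k - 1)*(k**2 + 2)/(4*k**2 + 3*k + 5); s_k = R·t_k = 2*k*(k**3 - k**2 + 2*k - 2).
s_(k+1) − s_k = 2*k*(4*k**2 + 3*k + 5) = t_k.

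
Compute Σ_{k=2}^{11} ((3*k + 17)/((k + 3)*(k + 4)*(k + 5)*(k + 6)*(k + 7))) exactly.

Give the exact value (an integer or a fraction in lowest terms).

Step 1: r(k) = (k + 3)*(3*k + 20)/((k + 8)*(3*k + 17)).
Normal form (A,B,C) = (k + 3, k + 8, k + 17/3).
f must satisfy (k + 3)·f(k+1) − (k + 7)·f(k) = k + 17/3.
d = 4 from the (1,1,1) case.
Coefficient equations give f(k) = k*(k + 5)*(k**2 + 13*k + 54)/216.
Get s_k = R·t_k = k*(k**2 + 13*k + 54)/(72*(k**3 + 13*k**2 + 54*k + 72)) with R(k) = B(k−1)f(k)/C(k) = k*(k + 5)*(k + 7)*(k**2 + 13*k + 54)/(72*(3*k + 17)).
Verify: (3*k + 17)/(k**5 + 25*k**4 + 245*k**3 + 1175*k**2 + 2754*k + 2520) matches t_k.
Sum = s_(12) − s_(2); s_(12) = 59/4320, s_(2) = 7/720 ⇒ 17/4320.

Σ = 17/4320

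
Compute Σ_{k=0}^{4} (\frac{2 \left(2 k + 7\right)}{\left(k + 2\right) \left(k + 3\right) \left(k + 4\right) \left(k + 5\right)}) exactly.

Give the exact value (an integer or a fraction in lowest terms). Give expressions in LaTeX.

Σ = 55/252

Step 1: r(k) = (k + 2)*(2*k + 9)/((k + 6)*(2*k + 7)).
Gosper form: A/B · C(k+1)/C(k) with A=k + 2, B=k + 6, C=k + 7/2.
Key eq: (k + 2)·f(k+1) = (k + 5)·f(k) + (k + 7/2).
deg f ≤ 3 (via 1,1,1).
Solve for f: f(k) = k*(k + 3)*(k + 6)/16 (degree 3 ≤ 3).
So s_k = (B(k−1)f/C)·t_k = (k*(k + 3)*(k + 5)*(k + 6)/(8*(2*k + 7)))·t_k = k*(k + 6)/(4*(k**2 + 6*k + 8)).
Check: Δs_k = 2*(2*k + 7)/(k**4 + 14*k**3 + 71*k**2 + 154*k + 120). ✓
Evaluate s at k=5 and k=0: 55/252 and 0; difference 55/252.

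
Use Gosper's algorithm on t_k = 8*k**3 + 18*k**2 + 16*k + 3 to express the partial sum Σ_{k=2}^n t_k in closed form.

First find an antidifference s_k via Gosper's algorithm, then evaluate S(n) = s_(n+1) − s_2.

The ratio is (8*k**3 + 42*k**2 + 76*k + 45)/(8*k**3 + 18*k**2 + 16*k + 3).
So A=1 and B=1, with C=k**3 + 9*k**2/4 + 2*k + 3/8.
Solve (1)·f(k+1) − (1)·f(k) = k**3 + 9*k**2/4 + 2*k + 3/8.
Degrees (0,0,3) ⇒ d ≤ 4.
A polynomial solution: f(k) = k*(2*k**3 + 2*k**2 + k - 2)/8.
So s_k = (B(k−1)f/C)·t_k = (k*(2*k**3 + 2*k**2 + k - 2)/((4*k + 1)*(2*k**2 + 4*k + 3)))·t_k = k*(2*k**3 + 2*k**2 + k - 2).
Verify: 8*k**3 + 18*k**2 + 16*k + 3 matches t_k.
Σ_(k=2)^n t_k = s_(n+1) − s_(2) = (2*n**4 + 10*n**3 + 19*n**2 + 14*n + 3) − (48), i.e. 2*n**4 + 10*n**3 + 19*n**2 + 14*n - 45.

S(n) = 2*n**4 + 10*n**3 + 19*n**2 + 14*n - 45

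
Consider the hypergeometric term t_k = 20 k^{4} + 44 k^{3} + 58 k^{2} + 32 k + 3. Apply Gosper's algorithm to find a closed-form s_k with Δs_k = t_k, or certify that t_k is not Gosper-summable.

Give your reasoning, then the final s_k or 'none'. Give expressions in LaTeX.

Ratio r(k) = (20*k**4 + 124*k**3 + 310*k**2 + 360*k + 157)/(20*k**4 + 44*k**3 + 58*k**2 + 32*k + 3).
Factor: A=1; B=1; C=k**4 + 11*k**3/5 + 29*k**2/10 + 8*k/5 + 3/20.
Need (1)·f(k+1) − (1)·f(k) = k**4 + 11*k**3/5 + 29*k**2/10 + 8*k/5 + 3/20.
deg f ≤ 5 (via 0,0,4).
A polynomial solution: f(k) = k*(4*k**4 + k**3 + 4*k**2 - 2*k - 4)/20.
So s_k = (B(k−1)f/C)·t_k = (k*(4*k**4 + k**3 + 4*k**2 - 2*k - 4)/(20*k**4 + 44*k**3 + 58*k**2 + 32*k + 3))·t_k = k*(4*k**4 + k**3 + 4*k**2 - 2*k - 4).
Verify: 20*k**4 + 44*k**3 + 58*k**2 + 32*k + 3 matches t_k.

s_k = k \left(4 k^{4} + k^{3} + 4 k^{2} - 2 k - 4\right)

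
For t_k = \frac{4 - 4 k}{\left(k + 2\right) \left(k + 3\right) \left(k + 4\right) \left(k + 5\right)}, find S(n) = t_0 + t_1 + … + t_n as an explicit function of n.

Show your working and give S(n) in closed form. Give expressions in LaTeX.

r(k) = k*(k + 2)/((k - 1)*(k + 6)) after simplifying.
Normal form (A,B,C) = (k + 2, k + 6, k - 1).
Solve (k + 2)·f(k+1) − (k + 5)·f(k) = k - 1.
deg f ≤ 3 (via 1,1,1).
Solve for f: f(k) = -k/2 (degree 1 ≤ 3).
Certificate R = B(k−1)f/C = -k*(k + 5)/(2*(k - 1)) gives s_k = 2*k/((k + 2)*(k + 3)*(k + 4)).
Check: Δs_k = 4*(1 - k)/(k**4 + 14*k**3 + 71*k**2 + 154*k + 120). ✓
Telescope: S(n) = s_(n+1) − s_(0) = 2*(n + 1)/(n**3 + 12*n**2 + 47*n + 60) − (0) = 2*(n + 1)/(n**3 + 12*n**2 + 47*n + 60).

S(n) = \frac{2 \left(n + 1\right)}{n^{3} + 12 n^{2} + 47 n + 60}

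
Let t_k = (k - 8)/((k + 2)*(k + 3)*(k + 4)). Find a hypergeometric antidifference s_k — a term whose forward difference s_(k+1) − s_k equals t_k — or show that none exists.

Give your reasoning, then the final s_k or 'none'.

The ratio is (k - 7)*(k + 2)/((k - 8)*(k + 5)).
Gosper form: A/B · C(k+1)/C(k) with A=k + 2, B=k + 5, C=k - 8.
Need (k + 2)·f(k+1) − (k + 4)·f(k) = k - 8.
Degrees (1,1,1) ⇒ d ≤ 2.
Solve for f: f(k) = -k*(k + 7)/2 (degree 2 ≤ 2).
Certificate R = B(k−1)f/C = -k*(k + 4)*(k + 7)/(2*(k - 8)) gives s_k = k*(-k - 7)/(2*(k + 2)*(k + 3)).
Verify: (k - 8)/(k**3 + 9*k**2 + 26*k + 24) matches t_k.

s_k = k*(-k - 7)/(2*(k + 2)*(k + 3))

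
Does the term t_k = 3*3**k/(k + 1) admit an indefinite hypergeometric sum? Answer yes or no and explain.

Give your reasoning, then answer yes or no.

Step 1: r(k) = 3*(k + 1)/(k + 2).
So A=3*k + 3 and B=k + 2, with C=1.
f must satisfy (3*k + 3)·f(k+1) − (k + 1)·f(k) = 1.
Bound: deg f ≤ -1.
d = -1 < 0 ⇒ no nonzero polynomial f; not summable.

No — key equation has no polynomial f.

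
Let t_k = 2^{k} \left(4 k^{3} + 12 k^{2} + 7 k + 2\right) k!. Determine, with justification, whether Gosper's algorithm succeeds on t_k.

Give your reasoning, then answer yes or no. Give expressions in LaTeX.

The ratio is 2*(4*k**4 + 28*k**3 + 67*k**2 + 68*k + 25)/(4*k**3 + 12*k**2 + 7*k + 2).
A = 2*k + 2, B = 1, C = k**3 + 3*k**2 + 7*k/4 + 1/2.
f must satisfy (2*k + 2)·f(k+1) − (1)·f(k) = k**3 + 3*k**2 + 7*k/4 + 1/2.
Degrees (1,0,3) ⇒ d ≤ 2.
Coefficient equations give f(k) = (2*k**2 + k - 4)/4.
R(k) = B(k−1)·f(k)/C(k) = (2*k**2 + k - 4)/(4*k**3 + 12*k**2 + 7*k + 2); s_k = R·t_k = 2**k*(2*k**2 + k - 4)*factorial(k).
Δs = 2**k*(4*k**3 + 12*k**2 + 7*k + 2)*factorial(k), as required.

Yes. s_k = 2^{k} \left(2 k^{2} + k - 4\right) k!.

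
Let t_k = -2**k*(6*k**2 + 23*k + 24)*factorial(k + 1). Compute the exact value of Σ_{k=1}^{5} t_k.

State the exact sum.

Σ = -7096292

The ratio is 2*(6*k**3 + 47*k**2 + 123*k + 106)/(6*k**2 + 23*k + 24).
Gosper form: A/B · C(k+1)/C(k) with A=2*k + 4, B=1, C=k**2 + 23*k/6 + 4.
Need (2*k + 4)·f(k+1) − (1)·f(k) = k**2 + 23*k/6 + 4.
Degrees (1,0,2) ⇒ d ≤ 1.
Coefficient equations give f(k) = (3*k + 4)/6.
Get s_k = R·t_k = -2**k*(3*k + 4)*factorial(k + 1) with R(k) = B(k−1)f(k)/C(k) = (3*k + 4)/(6*k**2 + 23*k + 24).
s_(k+1) − s_k = -2**k*(6*k**2 + 23*k + 24)*factorial(k + 1) = t_k.
Evaluate s at k=6 and k=1: -7096320 and -28; difference -7096292.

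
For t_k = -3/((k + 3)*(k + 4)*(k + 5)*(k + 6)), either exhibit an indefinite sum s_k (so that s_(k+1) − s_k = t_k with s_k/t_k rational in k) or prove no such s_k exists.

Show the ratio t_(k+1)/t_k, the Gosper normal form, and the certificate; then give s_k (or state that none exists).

s_k = k*(-k**2 - 12*k - 47)/(60*(k + 3)*(k + 4)*(k + 5))

Step 1: r(k) = (k + 3)/(k + 7).
Factor: A=k + 3; B=k + 7; C=1.
Need (k + 3)·f(k+1) − (k + 6)·f(k) = 1.
Degrees (1,1,0) ⇒ d ≤ 3.
A polynomial solution: f(k) = k*(k**2 + 12*k + 47)/180.
R(k) = B(k−1)·f(k)/C(k) = k*(k + 6)*(k**2 + 12*k + 47)/180; s_k = R·t_k = k*(-k**2 - 12*k - 47)/(60*(k + 3)*(k + 4)*(k + 5)).
s_(k+1) − s_k = -3/(k**4 + 18*k**3 + 119*k**2 + 342*k + 360) = t_k.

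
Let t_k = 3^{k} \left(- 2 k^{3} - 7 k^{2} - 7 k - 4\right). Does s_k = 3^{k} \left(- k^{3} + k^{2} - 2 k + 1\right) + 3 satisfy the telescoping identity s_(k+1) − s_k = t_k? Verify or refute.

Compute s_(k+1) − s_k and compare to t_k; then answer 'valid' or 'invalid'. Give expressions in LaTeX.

Valid — Δs_k = t_k.

s_(k+1) = 3*3**k*(-2*k - (k + 1)**3 + (k + 1)**2 - 1) + 3
s_(k+1) − s_k = 3**k*(-2*k**3 - 7*k**2 - 7*k - 4)
(s_(k+1) − s_k) − t_k = 0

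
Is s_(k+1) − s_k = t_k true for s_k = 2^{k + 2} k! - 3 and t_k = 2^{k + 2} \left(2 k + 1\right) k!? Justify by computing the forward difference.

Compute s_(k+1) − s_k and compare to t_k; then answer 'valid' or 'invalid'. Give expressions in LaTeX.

valid; difference matches t_k

s_(k+1) = 2**(k + 3)*factorial(k + 1) - 3
s_(k+1) − s_k = 2**(k + 2)*(2*k + 1)*factorial(k)
(s_(k+1) − s_k) − t_k = 0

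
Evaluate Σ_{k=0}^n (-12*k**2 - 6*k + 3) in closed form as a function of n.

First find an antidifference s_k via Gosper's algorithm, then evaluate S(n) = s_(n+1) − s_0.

Step 1: r(k) = (4*k**2 + 10*k + 5)/(4*k**2 + 2*k - 1).
Gosper form: A/B · C(k+1)/C(k) with A=1, B=1, C=k**2 + k/2 - 1/4.
Need (1)·f(k+1) − (1)·f(k) = k**2 + k/2 - 1/4.
Bound: deg f ≤ 3.
Match coefficients ⇒ f(k) = k*(4*k**2 - 3*k - 4)/12.
So s_k = (B(k−1)f/C)·t_k = (k*(4*k**2 - 3*k - 4)/(3*(4*k**2 + 2*k - 1)))·t_k = k*(-4*k**2 + 3*k + 4).
s_(k+1) − s_k = -12*k**2 - 6*k + 3 = t_k.
Σ_(k=0)^n t_k = s_(n+1) − s_(0) = (-4*n**3 - 9*n**2 - 2*n + 3) − (0), i.e. -4*n**3 - 9*n**2 - 2*n + 3.

S(n) = -4*n**3 - 9*n**2 - 2*n + 3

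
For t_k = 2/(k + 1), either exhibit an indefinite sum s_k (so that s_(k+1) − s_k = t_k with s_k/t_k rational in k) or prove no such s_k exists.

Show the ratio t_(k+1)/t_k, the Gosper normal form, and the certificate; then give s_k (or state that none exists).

t_(k+1)/t_k = (k + 1)/(k + 2).
Gosper form: A/B · C(k+1)/C(k) with A=k + 1, B=k + 2, C=1.
Key eq: (k + 1)·f(k+1) = (k + 1)·f(k) + (1).
deg f ≤ 0 (via 1,1,0).
Write f(k) = c0. Then LHS − RHS = -1, requiring -1 = 0: contradictory. No certificate.

not Gosper-summable; s_k does not exist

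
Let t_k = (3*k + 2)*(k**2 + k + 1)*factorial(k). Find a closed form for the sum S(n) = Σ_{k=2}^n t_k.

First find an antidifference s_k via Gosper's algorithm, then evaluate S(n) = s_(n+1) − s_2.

Step 1: r(k) = (k + 1)*(3*k + 5)*(k + (k + 1)**2 + 2)/((3*k + 2)*(k**2 + k + 1)).
Normal form (A,B,C) = (k + 1, 1, k**3 + 5*k**2/3 + 5*k/3 + 2/3).
f must satisfy (k + 1)·f(k+1) − (1)·f(k) = k**3 + 5*k**2/3 + 5*k/3 + 2/3.
Degrees (1,0,3) ⇒ d ≤ 2.
Solve for f: f(k) = (3*k**2 - k - 3)/3 (degree 2 ≤ 2).
Then R = B(k−1)f/C = (3*k**2 - k - 3)/((3*k + 2)*(k**2 + k + 1)), so s_k = R(k)·t_k = (3*k**2 - k - 3)*factorial(k).
Check: Δs_k = (3*k + 2)*(k**2 + k + 1)*factorial(k). ✓
Evaluate: s_(n+1) = (3*n**2 + 5*n - 1)*factorial(n + 1); subtract s_(2) = 14 ⇒ S(n) = 3*n**3*factorial(n) + 8*n**2*factorial(n) + 4*n*factorial(n) - factorial(n) - 14.

S(n) = 3*n**3*factorial(n) + 8*n**2*factorial(n) + 4*n*factorial(n) - factorial(n) - 14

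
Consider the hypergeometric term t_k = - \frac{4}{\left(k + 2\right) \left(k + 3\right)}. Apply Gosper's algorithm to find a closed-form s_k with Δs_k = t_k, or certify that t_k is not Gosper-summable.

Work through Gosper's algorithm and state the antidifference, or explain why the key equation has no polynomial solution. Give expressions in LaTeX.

s_k = - \frac{2 k}{k + 2}

The ratio is (k + 2)/(k + 4).
Gosper form: A/B · C(k+1)/C(k) with A=k + 2, B=k + 4, C=1.
Need (k + 2)·f(k+1) − (k + 3)·f(k) = 1.
Bound: deg f ≤ 1.
Coefficient equations give f(k) = k/2.
Get s_k = R·t_k = -2*k/(k + 2) with R(k) = B(k−1)f(k)/C(k) = k*(k + 3)/2.
Δs = -4/(k**2 + 5*k + 6), as required.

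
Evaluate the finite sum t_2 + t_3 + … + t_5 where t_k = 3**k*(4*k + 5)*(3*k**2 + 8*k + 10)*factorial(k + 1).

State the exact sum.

t_(k+1)/t_k = 3*(12*k**4 + 107*k**3 + 376*k**2 + 609*k + 378)/(12*k**3 + 47*k**2 + 80*k + 50).
So A=3*k + 6 and B=1, with C=k**3 + 47*k**2/12 + 20*k/3 + 25/6.
Key eq: (3*k + 6)·f(k+1) = (1)·f(k) + (k**3 + 47*k**2/12 + 20*k/3 + 25/6).
deg f ≤ 2 (via 1,0,3).
Match coefficients ⇒ f(k) = (4*k**2 + k + 4)/12.
Then R = B(k−1)f/C = (4*k**2 + k + 4)/((4*k + 5)*(3*k**2 + 8*k + 10)), so s_k = R(k)·t_k = 3**k*(4*k**2 + k + 4)*factorial(k + 1).
Check: Δs_k = 3**k*(4*k + 5)*(3*k**2 + 8*k + 10)*factorial(k + 1). ✓
Σ_(k=2)^(5) t_k = s_(6) − s_(2) = 565820640 − (1188) = 565819452.

Σ = 565819452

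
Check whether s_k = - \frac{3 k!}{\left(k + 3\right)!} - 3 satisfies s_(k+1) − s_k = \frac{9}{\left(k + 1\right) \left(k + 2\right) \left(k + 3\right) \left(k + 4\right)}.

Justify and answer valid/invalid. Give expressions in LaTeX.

Valid — Δs_k = t_k.

s_(k+1) = -3*factorial(k + 1)/factorial(k + 4) - 3
s_(k+1) − s_k = 9/((k + 1)*(k + 2)*(k + 3)*(k + 4))
(s_(k+1) − s_k) − t_k = 0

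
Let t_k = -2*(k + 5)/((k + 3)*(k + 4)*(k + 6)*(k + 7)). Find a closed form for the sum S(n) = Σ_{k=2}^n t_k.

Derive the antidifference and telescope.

S(n) = (-n**2 - 11*n + 12)/(40*(n**2 + 11*n + 28))

Ratio r(k) = (k + 3)*(k + 6)**2/((k + 5)**2*(k + 8)).
Normal form (A,B,C) = (k + 3, k + 8, k**2 + 10*k + 25).
f must satisfy (k + 3)·f(k+1) − (k + 7)·f(k) = k**2 + 10*k + 25.
From deg A=1, deg B=1, deg C=2: d=4.
Coefficient equations give f(k) = k*(k + 4)*(k + 5)*(k + 9)/36.
Then R = B(k−1)f/C = k*(k + 4)*(k + 7)*(k + 9)/(36*(k + 5)), so s_k = R(k)·t_k = k*(-k - 9)/(18*(k**2 + 9*k + 18)).
Verify: 2*(-k - 5)/(k**4 + 20*k**3 + 145*k**2 + 450*k + 504) matches t_k.
Σ_(k=2)^n t_k = s_(n+1) − s_(2) = ((-n**2 - 11*n - 10)/(18*(n**2 + 11*n + 28))) − (-11/360), i.e. (-n**2 - 11*n + 12)/(40*(n**2 + 11*n + 28)).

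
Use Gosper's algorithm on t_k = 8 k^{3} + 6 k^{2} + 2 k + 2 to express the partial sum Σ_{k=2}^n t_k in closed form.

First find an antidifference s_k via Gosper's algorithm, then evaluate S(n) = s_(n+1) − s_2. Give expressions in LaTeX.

Ratio r(k) = (4*k**3 + 15*k**2 + 19*k + 9)/(4*k**3 + 3*k**2 + k + 1).
So A=1 and B=1, with C=k**3 + 3*k**2/4 + k/4 + 1/4.
Set up (1)·f(k+1) − (1)·f(k) − (k**3 + 3*k**2/4 + k/4 + 1/4) = 0.
Bound: deg f ≤ 4.
A polynomial solution: f(k) = k*(k**3 - k**2 + 1)/4.
Get s_k = R·t_k = 2*k*(k**3 - k**2 + 1) with R(k) = B(k−1)f(k)/C(k) = k*(k**3 - k**2 + 1)/(4*k**3 + 3*k**2 + k + 1).
Verify: 8*k**3 + 6*k**2 + 2*k + 2 matches t_k.
s_(n+1) = 2*n**4 + 6*n**3 + 6*n**2 + 4*n + 2 and s_(2) = 20, so S(n) = 2*n**4 + 6*n**3 + 6*n**2 + 4*n - 18.

S(n) = 2 n^{4} + 6 n^{3} + 6 n^{2} + 4 n - 18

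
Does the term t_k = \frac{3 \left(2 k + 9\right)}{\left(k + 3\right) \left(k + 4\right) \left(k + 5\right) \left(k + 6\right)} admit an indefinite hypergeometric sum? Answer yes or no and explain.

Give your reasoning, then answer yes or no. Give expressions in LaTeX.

Compute t_(k+1)/t_k: get (k + 3)*(2*k + 11)/((k + 7)*(2*k + 9)).
So A=k + 3 and B=k + 7, with C=k + 9/2.
Need (k + 3)·f(k+1) − (k + 6)·f(k) = k + 9/2.
Degrees (1,1,1) ⇒ d ≤ 3.
A polynomial solution: f(k) = k*(k + 4)*(k + 8)/30.
Get s_k = R·t_k = k*(k + 8)/(5*(k**2 + 8*k + 15)) with R(k) = B(k−1)f(k)/C(k) = k*(k + 4)*(k + 6)*(k + 8)/(15*(2*k + 9)).
s_(k+1) − s_k = 3*(2*k + 9)/(k**4 + 18*k**3 + 119*k**2 + 342*k + 360) = t_k.

Yes. s_k = \frac{k \left(k + 8\right)}{5 \left(k^{2} + 8 k + 15\right)}.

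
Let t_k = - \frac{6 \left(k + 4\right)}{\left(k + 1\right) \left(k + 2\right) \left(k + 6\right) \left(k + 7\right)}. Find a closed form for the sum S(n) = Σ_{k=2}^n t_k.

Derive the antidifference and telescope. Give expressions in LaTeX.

S(n) = \frac{- n^{2} - 9 n + 10}{8 \left(n^{2} + 9 n + 14\right)}

t_(k+1)/t_k = (k + 1)*(k + 5)*(k + 6)/((k + 3)*(k + 4)*(k + 8)).
Gosper form: A/B · C(k+1)/C(k) with A=k + 1, B=k + 8, C=k**4 + 16*k**3 + 95*k**2 + 248*k + 240.
f must satisfy (k + 1)·f(k+1) − (k + 7)·f(k) = k**4 + 16*k**3 + 95*k**2 + 248*k + 240.
From deg A=1, deg B=1, deg C=4: d=6.
A polynomial solution: f(k) = k*(k + 2)*(k + 3)*(k + 4)*(k + 5)*(k + 7)/12.
Certificate R = B(k−1)f/C = k*(k + 2)*(k + 7)**2/(12*(k + 4)) gives s_k = k*(-k - 7)/(2*(k**2 + 7*k + 6)).
Check: Δs_k = 6*(-k - 4)/(k**4 + 16*k**3 + 83*k**2 + 152*k + 84). ✓
Telescope: S(n) = s_(n+1) − s_(2) = (-n**2 - 9*n - 8)/(2*(n**2 + 9*n + 14)) − (-3/8) = (-n**2 - 9*n + 10)/(8*(n**2 + 9*n + 14)).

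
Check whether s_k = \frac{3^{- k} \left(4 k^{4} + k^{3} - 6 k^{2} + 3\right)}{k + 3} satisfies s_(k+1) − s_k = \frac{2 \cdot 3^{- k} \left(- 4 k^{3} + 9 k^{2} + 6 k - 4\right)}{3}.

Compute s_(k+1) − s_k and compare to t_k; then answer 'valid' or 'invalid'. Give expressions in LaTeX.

s_(k+1) = (4*(k + 1)**4 + (k + 1)**3 - 6*(k + 1)**2 + 3)/(3*3**k*(k + 4))
s_(k+1) − s_k = 2*(-4*k**5 - 11*k**4 + 39*k**3 + 71*k**2 + 7*k - 15)/(3*3**k*(k**2 + 7*k + 12))
(s_(k+1) − s_k) − t_k = 2*(8*k**4 + 18*k**3 - 75*k**2 - 37*k + 33)/(3*3**k*(k**2 + 7*k + 12))

Invalid: residual \frac{2 \cdot 3^{- k} \left(8 k^{4} + 18 k^{3} - 75 k^{2} - 37 k + 33\right)}{3 \left(k^{2} + 7 k + 12\right)} ≠ 0.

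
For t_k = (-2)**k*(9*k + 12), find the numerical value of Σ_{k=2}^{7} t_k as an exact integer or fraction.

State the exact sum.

Σ = -6624

The ratio is 2*(-3*k - 7)/(3*k + 4).
Gosper form: A/B · C(k+1)/C(k) with A=-2, B=1, C=k + 4/3.
Solve (-2)·f(k+1) − (1)·f(k) = k + 4/3.
d = 1 from the (0,0,1) case.
Solving with deg f ≤ 1: f(k) = -(3*k + 2)/9.
Certificate R = B(k−1)f/C = -(3*k + 2)/(3*(3*k + 4)) gives s_k = (-2)**k*(-3*k - 2).
Verify: (-2)**k*(9*k + 12) matches t_k.
Evaluate s at k=8 and k=2: -6656 and -32; difference -6624.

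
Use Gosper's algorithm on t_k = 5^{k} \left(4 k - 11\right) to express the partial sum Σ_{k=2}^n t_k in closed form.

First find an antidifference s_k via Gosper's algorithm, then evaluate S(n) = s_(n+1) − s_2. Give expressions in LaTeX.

S(n) = 5 \cdot 5^{n} n - 15 \cdot 5^{n} + 50

Ratio r(k) = 5*(4*k - 7)/(4*k - 11).
So A=5 and B=1, with C=k - 11/4.
f must satisfy (5)·f(k+1) − (1)·f(k) = k - 11/4.
Degrees (0,0,1) ⇒ d ≤ 1.
Solve for f: f(k) = (k - 4)/4 (degree 1 ≤ 1).
So s_k = (B(k−1)f/C)·t_k = ((k - 4)/(4*k - 11))·t_k = 5**k*(k - 4).
s_(k+1) − s_k = 5**k*(4*k - 11) = t_k.
s_(n+1) = 5**(n + 1)*(n - 3) and s_(2) = -50, so S(n) = 5*5**n*n - 15*5**n + 50.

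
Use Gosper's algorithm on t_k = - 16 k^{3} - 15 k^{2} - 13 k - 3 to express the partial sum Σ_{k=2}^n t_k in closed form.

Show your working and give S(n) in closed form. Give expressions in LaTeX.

Compute t_(k+1)/t_k: get (16*k**3 + 63*k**2 + 91*k + 47)/(16*k**3 + 15*k**2 + 13*k + 3).
A = 1, B = 1, C = k**3 + 15*k**2/16 + 13*k/16 + 3/16.
Key eq: (1)·f(k+1) = (1)·f(k) + (k**3 + 15*k**2/16 + 13*k/16 + 3/16).
deg f ≤ 4 (via 0,0,3).
A polynomial solution: f(k) = k*(4*k**3 - 3*k**2 + 3*k - 1)/16.
Get s_k = R·t_k = k*(-4*k**3 + 3*k**2 - 3*k + 1) with R(k) = B(k−1)f(k)/C(k) = k*(4*k**3 - 3*k**2 + 3*k - 1)/(16*k**3 + 15*k**2 + 13*k + 3).
Check: Δs_k = -16*k**3 - 15*k**2 - 13*k - 3. ✓
Σ_(k=2)^n t_k = s_(n+1) − s_(2) = (-4*n**4 - 13*n**3 - 18*n**2 - 12*n - 3) − (-50), i.e. -4*n**4 - 13*n**3 - 18*n**2 - 12*n + 47.

S(n) = - 4 n^{4} - 13 n^{3} - 18 n^{2} - 12 n + 47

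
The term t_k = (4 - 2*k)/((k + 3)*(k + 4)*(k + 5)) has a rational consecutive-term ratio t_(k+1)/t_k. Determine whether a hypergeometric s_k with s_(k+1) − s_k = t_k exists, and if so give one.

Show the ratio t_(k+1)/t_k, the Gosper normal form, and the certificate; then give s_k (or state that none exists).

Step 1: r(k) = (k - 1)*(k + 3)/((k - 2)*(k + 6)).
Gosper form: A/B · C(k+1)/C(k) with A=k + 3, B=k + 6, C=k - 2.
Need (k + 3)·f(k+1) − (k + 5)·f(k) = k - 2.
d = 2 from the (1,1,1) case.
Solving with deg f ≤ 2: f(k) = k*(k - 17)/24.
Certificate R = B(k−1)f/C = k*(k - 17)*(k + 5)/(24*(k - 2)) gives s_k = -k*(k - 17)/(12*(k + 3)*(k + 4)).
Check: Δs_k = 2*(2 - k)/(k**3 + 12*k**2 + 47*k + 60). ✓

s_k = -k*(k - 17)/(12*(k + 3)*(k + 4))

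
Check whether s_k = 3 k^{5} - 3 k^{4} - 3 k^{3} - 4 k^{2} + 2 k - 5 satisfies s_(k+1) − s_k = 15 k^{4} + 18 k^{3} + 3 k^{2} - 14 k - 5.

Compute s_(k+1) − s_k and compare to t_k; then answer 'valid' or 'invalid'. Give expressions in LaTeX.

s_(k+1) = 3*k**5 + 12*k**4 + 15*k**3 - k**2 - 12*k - 10
s_(k+1) − s_k = 15*k**4 + 18*k**3 + 3*k**2 - 14*k - 5
(s_(k+1) − s_k) − t_k = 0

Valid: the claim telescopes to t_k.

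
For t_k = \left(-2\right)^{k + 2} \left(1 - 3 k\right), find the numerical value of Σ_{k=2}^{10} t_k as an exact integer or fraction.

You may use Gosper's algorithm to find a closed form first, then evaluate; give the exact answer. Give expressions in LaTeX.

Σ = -81936

t_(k+1)/t_k = 2*(-3*k - 2)/(3*k - 1).
So A=-2 and B=1, with C=k - 1/3.
Set up (-2)·f(k+1) − (1)·f(k) − (k - 1/3) = 0.
Bound: deg f ≤ 1.
Match coefficients ⇒ f(k) = -(k - 1)/3.
Then R = B(k−1)f/C = -(k - 1)/(3*k - 1), so s_k = R(k)·t_k = (-2)**(k + 2)*(k - 1).
Verify: (-2)**(k + 2)*(1 - 3*k) matches t_k.
Sum = s_(11) − s_(2); s_(11) = -81920, s_(2) = 16 ⇒ -81936.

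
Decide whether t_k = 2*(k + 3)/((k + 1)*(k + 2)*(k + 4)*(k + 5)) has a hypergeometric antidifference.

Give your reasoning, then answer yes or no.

Compute t_(k+1)/t_k: get (k + 1)*(k + 4)**2/((k + 3)**2*(k + 6)).
A = k + 1, B = k + 6, C = k**2 + 6*k + 9.
Solve (k + 1)·f(k+1) − (k + 5)·f(k) = k**2 + 6*k + 9.
From deg A=1, deg B=1, deg C=2: d=4.
Match coefficients ⇒ f(k) = k*(k + 2)*(k + 3)*(k + 5)/8.
So s_k = (B(k−1)f/C)·t_k = (k*(k + 2)*(k + 5)**2/(8*(k + 3)))·t_k = k*(k + 5)/(4*(k**2 + 5*k + 4)).
Verify: 2*(k + 3)/(k**4 + 12*k**3 + 49*k**2 + 78*k + 40) matches t_k.

Yes. s_k = k*(k + 5)/(4*(k**2 + 5*k + 4)).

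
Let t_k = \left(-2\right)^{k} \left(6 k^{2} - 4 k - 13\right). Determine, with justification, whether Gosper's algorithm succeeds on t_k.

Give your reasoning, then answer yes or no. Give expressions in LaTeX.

Yes. s_k = \left(-2\right)^{k} \left(- 2 k^{2} + 4 k + 3\right).

Compute t_(k+1)/t_k: get 2*(-6*k**2 - 8*k + 11)/(6*k**2 - 4*k - 13).
Gosper form: A/B · C(k+1)/C(k) with A=-2, B=1, C=k**2 - 2*k/3 - 13/6.
Need (-2)·f(k+1) − (1)·f(k) = k**2 - 2*k/3 - 13/6.
From deg A=0, deg B=0, deg C=2: d=2.
Solving with deg f ≤ 2: f(k) = -(2*k**2 - 4*k - 3)/6.
So s_k = (B(k−1)f/C)·t_k = (-(2*k**2 - 4*k - 3)/(6*k**2 - 4*k - 13))·t_k = (-2)**k*(-2*k**2 + 4*k + 3).
Δs = (-2)**k*(6*k**2 - 4*k - 13), as required.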